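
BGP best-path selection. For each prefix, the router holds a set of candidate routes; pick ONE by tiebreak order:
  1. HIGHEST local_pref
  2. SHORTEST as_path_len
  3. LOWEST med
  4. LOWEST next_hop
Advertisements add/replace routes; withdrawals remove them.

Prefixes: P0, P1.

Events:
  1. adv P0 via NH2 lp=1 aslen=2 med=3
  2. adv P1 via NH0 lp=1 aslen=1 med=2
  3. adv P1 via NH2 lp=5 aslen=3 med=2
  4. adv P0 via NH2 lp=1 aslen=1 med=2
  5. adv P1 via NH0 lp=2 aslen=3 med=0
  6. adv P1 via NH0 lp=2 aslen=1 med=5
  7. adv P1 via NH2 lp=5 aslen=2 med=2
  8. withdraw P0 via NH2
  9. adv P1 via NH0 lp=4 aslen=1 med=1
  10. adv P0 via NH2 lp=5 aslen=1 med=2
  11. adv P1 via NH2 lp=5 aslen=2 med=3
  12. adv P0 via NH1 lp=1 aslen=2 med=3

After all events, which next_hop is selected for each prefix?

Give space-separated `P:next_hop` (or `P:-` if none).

Answer: P0:NH2 P1:NH2

Derivation:
Op 1: best P0=NH2 P1=-
Op 2: best P0=NH2 P1=NH0
Op 3: best P0=NH2 P1=NH2
Op 4: best P0=NH2 P1=NH2
Op 5: best P0=NH2 P1=NH2
Op 6: best P0=NH2 P1=NH2
Op 7: best P0=NH2 P1=NH2
Op 8: best P0=- P1=NH2
Op 9: best P0=- P1=NH2
Op 10: best P0=NH2 P1=NH2
Op 11: best P0=NH2 P1=NH2
Op 12: best P0=NH2 P1=NH2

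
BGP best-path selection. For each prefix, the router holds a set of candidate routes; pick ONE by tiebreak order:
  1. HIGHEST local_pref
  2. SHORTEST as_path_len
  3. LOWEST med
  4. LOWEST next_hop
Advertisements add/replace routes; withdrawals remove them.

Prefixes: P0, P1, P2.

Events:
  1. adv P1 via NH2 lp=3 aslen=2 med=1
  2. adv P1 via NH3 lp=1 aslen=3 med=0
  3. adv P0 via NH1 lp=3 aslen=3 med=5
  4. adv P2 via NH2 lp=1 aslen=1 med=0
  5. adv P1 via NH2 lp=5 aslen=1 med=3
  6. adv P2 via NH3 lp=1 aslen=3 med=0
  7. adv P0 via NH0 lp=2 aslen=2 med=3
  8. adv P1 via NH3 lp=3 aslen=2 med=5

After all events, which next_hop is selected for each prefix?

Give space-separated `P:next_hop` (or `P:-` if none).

Answer: P0:NH1 P1:NH2 P2:NH2

Derivation:
Op 1: best P0=- P1=NH2 P2=-
Op 2: best P0=- P1=NH2 P2=-
Op 3: best P0=NH1 P1=NH2 P2=-
Op 4: best P0=NH1 P1=NH2 P2=NH2
Op 5: best P0=NH1 P1=NH2 P2=NH2
Op 6: best P0=NH1 P1=NH2 P2=NH2
Op 7: best P0=NH1 P1=NH2 P2=NH2
Op 8: best P0=NH1 P1=NH2 P2=NH2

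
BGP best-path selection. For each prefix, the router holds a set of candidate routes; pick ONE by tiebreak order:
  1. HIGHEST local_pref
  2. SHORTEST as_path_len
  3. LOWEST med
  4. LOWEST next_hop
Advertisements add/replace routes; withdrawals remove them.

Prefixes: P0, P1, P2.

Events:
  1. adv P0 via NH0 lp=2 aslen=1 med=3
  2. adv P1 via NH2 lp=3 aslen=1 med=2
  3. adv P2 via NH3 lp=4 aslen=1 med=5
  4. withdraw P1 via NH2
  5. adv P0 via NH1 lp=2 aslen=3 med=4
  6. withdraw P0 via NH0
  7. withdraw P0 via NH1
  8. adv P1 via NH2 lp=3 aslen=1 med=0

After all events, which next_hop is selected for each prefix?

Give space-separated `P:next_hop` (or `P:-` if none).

Op 1: best P0=NH0 P1=- P2=-
Op 2: best P0=NH0 P1=NH2 P2=-
Op 3: best P0=NH0 P1=NH2 P2=NH3
Op 4: best P0=NH0 P1=- P2=NH3
Op 5: best P0=NH0 P1=- P2=NH3
Op 6: best P0=NH1 P1=- P2=NH3
Op 7: best P0=- P1=- P2=NH3
Op 8: best P0=- P1=NH2 P2=NH3

Answer: P0:- P1:NH2 P2:NH3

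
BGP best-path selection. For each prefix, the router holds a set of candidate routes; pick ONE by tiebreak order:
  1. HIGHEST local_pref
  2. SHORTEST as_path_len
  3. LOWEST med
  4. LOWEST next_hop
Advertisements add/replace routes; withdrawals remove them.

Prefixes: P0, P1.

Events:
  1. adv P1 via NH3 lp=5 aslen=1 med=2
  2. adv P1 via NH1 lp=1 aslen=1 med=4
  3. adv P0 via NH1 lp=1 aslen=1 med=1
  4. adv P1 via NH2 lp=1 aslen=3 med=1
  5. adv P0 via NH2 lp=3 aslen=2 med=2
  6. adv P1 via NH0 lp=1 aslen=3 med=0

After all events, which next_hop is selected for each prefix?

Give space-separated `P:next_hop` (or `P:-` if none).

Answer: P0:NH2 P1:NH3

Derivation:
Op 1: best P0=- P1=NH3
Op 2: best P0=- P1=NH3
Op 3: best P0=NH1 P1=NH3
Op 4: best P0=NH1 P1=NH3
Op 5: best P0=NH2 P1=NH3
Op 6: best P0=NH2 P1=NH3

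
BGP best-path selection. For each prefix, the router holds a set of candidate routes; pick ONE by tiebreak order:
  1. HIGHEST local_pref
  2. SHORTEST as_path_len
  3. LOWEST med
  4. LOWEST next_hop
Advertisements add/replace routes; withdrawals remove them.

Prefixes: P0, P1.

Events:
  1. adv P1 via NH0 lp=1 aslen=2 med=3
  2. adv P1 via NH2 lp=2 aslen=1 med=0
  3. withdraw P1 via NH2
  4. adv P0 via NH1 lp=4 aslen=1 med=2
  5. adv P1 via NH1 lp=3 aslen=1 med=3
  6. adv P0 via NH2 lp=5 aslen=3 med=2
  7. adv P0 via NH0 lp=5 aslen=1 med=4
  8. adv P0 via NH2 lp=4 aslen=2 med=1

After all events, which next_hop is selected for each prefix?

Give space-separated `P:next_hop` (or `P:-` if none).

Answer: P0:NH0 P1:NH1

Derivation:
Op 1: best P0=- P1=NH0
Op 2: best P0=- P1=NH2
Op 3: best P0=- P1=NH0
Op 4: best P0=NH1 P1=NH0
Op 5: best P0=NH1 P1=NH1
Op 6: best P0=NH2 P1=NH1
Op 7: best P0=NH0 P1=NH1
Op 8: best P0=NH0 P1=NH1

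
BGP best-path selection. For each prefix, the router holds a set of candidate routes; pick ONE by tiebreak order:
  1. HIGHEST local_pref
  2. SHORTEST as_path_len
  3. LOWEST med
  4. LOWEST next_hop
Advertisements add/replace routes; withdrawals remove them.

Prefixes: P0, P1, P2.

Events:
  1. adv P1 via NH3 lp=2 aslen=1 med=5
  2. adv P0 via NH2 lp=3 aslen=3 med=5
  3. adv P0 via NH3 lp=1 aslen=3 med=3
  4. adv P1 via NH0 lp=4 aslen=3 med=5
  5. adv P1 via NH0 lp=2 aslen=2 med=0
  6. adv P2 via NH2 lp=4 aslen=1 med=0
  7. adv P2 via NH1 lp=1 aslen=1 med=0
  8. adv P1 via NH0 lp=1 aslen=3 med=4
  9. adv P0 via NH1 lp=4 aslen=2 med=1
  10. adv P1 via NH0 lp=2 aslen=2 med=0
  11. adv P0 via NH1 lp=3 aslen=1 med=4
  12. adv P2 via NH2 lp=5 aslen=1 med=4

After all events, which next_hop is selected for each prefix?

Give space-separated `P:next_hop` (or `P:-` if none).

Answer: P0:NH1 P1:NH3 P2:NH2

Derivation:
Op 1: best P0=- P1=NH3 P2=-
Op 2: best P0=NH2 P1=NH3 P2=-
Op 3: best P0=NH2 P1=NH3 P2=-
Op 4: best P0=NH2 P1=NH0 P2=-
Op 5: best P0=NH2 P1=NH3 P2=-
Op 6: best P0=NH2 P1=NH3 P2=NH2
Op 7: best P0=NH2 P1=NH3 P2=NH2
Op 8: best P0=NH2 P1=NH3 P2=NH2
Op 9: best P0=NH1 P1=NH3 P2=NH2
Op 10: best P0=NH1 P1=NH3 P2=NH2
Op 11: best P0=NH1 P1=NH3 P2=NH2
Op 12: best P0=NH1 P1=NH3 P2=NH2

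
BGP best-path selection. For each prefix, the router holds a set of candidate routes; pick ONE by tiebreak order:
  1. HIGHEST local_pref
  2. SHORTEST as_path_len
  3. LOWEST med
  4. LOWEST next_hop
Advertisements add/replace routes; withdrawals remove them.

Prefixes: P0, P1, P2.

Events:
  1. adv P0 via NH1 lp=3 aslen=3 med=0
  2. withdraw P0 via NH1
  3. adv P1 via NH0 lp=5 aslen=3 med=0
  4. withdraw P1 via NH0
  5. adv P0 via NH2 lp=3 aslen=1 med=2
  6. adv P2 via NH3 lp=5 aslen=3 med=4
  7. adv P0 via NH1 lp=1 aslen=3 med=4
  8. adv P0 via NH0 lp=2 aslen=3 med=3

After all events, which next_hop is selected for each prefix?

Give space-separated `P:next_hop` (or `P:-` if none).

Answer: P0:NH2 P1:- P2:NH3

Derivation:
Op 1: best P0=NH1 P1=- P2=-
Op 2: best P0=- P1=- P2=-
Op 3: best P0=- P1=NH0 P2=-
Op 4: best P0=- P1=- P2=-
Op 5: best P0=NH2 P1=- P2=-
Op 6: best P0=NH2 P1=- P2=NH3
Op 7: best P0=NH2 P1=- P2=NH3
Op 8: best P0=NH2 P1=- P2=NH3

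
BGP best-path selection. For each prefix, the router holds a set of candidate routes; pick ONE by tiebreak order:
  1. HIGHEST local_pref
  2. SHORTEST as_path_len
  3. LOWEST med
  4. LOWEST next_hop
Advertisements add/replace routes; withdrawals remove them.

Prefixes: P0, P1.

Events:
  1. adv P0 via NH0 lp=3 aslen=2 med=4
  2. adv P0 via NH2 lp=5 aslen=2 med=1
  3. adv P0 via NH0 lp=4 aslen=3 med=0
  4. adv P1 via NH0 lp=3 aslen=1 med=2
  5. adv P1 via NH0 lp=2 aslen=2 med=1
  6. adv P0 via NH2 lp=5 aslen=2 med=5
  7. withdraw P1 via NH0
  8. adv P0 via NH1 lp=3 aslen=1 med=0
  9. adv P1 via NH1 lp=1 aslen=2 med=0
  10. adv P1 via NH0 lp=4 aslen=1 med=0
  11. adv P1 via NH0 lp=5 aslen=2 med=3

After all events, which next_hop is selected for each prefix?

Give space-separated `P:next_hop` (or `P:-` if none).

Answer: P0:NH2 P1:NH0

Derivation:
Op 1: best P0=NH0 P1=-
Op 2: best P0=NH2 P1=-
Op 3: best P0=NH2 P1=-
Op 4: best P0=NH2 P1=NH0
Op 5: best P0=NH2 P1=NH0
Op 6: best P0=NH2 P1=NH0
Op 7: best P0=NH2 P1=-
Op 8: best P0=NH2 P1=-
Op 9: best P0=NH2 P1=NH1
Op 10: best P0=NH2 P1=NH0
Op 11: best P0=NH2 P1=NH0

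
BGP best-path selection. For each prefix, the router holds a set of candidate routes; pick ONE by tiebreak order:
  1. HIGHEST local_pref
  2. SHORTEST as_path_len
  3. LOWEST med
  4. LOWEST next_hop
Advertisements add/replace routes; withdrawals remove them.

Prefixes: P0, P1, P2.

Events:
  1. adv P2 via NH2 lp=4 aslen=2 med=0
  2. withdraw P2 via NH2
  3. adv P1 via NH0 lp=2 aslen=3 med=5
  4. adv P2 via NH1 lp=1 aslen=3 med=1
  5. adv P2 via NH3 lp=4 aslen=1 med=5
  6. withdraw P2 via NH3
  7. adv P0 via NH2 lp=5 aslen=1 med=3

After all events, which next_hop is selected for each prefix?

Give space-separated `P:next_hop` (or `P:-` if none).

Answer: P0:NH2 P1:NH0 P2:NH1

Derivation:
Op 1: best P0=- P1=- P2=NH2
Op 2: best P0=- P1=- P2=-
Op 3: best P0=- P1=NH0 P2=-
Op 4: best P0=- P1=NH0 P2=NH1
Op 5: best P0=- P1=NH0 P2=NH3
Op 6: best P0=- P1=NH0 P2=NH1
Op 7: best P0=NH2 P1=NH0 P2=NH1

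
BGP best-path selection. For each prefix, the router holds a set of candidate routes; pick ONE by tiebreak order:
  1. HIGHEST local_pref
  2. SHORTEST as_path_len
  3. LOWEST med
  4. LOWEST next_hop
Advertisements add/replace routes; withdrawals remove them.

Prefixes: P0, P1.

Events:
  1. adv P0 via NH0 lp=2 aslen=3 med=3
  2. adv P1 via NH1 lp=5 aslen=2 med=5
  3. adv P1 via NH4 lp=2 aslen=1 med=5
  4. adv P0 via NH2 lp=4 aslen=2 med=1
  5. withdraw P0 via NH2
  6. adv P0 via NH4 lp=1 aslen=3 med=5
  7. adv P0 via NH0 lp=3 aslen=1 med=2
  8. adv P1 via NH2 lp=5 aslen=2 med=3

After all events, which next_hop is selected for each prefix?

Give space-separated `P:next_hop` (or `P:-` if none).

Answer: P0:NH0 P1:NH2

Derivation:
Op 1: best P0=NH0 P1=-
Op 2: best P0=NH0 P1=NH1
Op 3: best P0=NH0 P1=NH1
Op 4: best P0=NH2 P1=NH1
Op 5: best P0=NH0 P1=NH1
Op 6: best P0=NH0 P1=NH1
Op 7: best P0=NH0 P1=NH1
Op 8: best P0=NH0 P1=NH2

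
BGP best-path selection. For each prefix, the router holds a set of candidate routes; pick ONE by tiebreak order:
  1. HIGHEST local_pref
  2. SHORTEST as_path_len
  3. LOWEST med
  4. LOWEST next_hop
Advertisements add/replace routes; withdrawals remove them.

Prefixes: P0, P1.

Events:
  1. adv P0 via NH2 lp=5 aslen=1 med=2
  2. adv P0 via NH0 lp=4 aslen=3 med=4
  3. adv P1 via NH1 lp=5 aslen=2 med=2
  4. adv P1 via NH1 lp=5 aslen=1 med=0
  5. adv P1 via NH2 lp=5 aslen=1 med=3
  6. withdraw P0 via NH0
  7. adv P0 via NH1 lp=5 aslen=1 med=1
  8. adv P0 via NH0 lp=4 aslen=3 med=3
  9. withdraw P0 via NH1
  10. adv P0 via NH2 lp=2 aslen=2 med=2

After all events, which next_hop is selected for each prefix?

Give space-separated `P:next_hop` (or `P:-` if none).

Answer: P0:NH0 P1:NH1

Derivation:
Op 1: best P0=NH2 P1=-
Op 2: best P0=NH2 P1=-
Op 3: best P0=NH2 P1=NH1
Op 4: best P0=NH2 P1=NH1
Op 5: best P0=NH2 P1=NH1
Op 6: best P0=NH2 P1=NH1
Op 7: best P0=NH1 P1=NH1
Op 8: best P0=NH1 P1=NH1
Op 9: best P0=NH2 P1=NH1
Op 10: best P0=NH0 P1=NH1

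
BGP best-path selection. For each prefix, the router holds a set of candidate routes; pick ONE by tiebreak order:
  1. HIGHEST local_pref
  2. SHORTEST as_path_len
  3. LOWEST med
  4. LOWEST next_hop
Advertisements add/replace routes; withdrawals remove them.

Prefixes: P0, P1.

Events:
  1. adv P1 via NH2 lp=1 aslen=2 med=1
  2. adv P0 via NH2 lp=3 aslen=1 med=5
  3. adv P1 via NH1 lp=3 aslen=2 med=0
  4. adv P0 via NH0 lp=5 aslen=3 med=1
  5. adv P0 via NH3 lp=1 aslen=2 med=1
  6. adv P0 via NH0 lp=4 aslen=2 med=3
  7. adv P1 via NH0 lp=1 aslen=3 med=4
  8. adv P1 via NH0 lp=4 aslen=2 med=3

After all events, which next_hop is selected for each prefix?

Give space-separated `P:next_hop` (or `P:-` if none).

Op 1: best P0=- P1=NH2
Op 2: best P0=NH2 P1=NH2
Op 3: best P0=NH2 P1=NH1
Op 4: best P0=NH0 P1=NH1
Op 5: best P0=NH0 P1=NH1
Op 6: best P0=NH0 P1=NH1
Op 7: best P0=NH0 P1=NH1
Op 8: best P0=NH0 P1=NH0

Answer: P0:NH0 P1:NH0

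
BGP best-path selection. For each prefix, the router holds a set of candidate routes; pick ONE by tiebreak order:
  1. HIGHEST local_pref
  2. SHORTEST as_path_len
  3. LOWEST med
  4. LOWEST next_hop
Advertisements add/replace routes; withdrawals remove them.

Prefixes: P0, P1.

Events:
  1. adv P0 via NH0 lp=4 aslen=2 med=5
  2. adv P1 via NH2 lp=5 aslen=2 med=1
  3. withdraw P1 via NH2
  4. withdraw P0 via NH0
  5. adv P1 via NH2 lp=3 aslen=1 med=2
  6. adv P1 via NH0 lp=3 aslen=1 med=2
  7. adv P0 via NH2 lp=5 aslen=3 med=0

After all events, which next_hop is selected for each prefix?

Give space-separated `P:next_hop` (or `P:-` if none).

Op 1: best P0=NH0 P1=-
Op 2: best P0=NH0 P1=NH2
Op 3: best P0=NH0 P1=-
Op 4: best P0=- P1=-
Op 5: best P0=- P1=NH2
Op 6: best P0=- P1=NH0
Op 7: best P0=NH2 P1=NH0

Answer: P0:NH2 P1:NH0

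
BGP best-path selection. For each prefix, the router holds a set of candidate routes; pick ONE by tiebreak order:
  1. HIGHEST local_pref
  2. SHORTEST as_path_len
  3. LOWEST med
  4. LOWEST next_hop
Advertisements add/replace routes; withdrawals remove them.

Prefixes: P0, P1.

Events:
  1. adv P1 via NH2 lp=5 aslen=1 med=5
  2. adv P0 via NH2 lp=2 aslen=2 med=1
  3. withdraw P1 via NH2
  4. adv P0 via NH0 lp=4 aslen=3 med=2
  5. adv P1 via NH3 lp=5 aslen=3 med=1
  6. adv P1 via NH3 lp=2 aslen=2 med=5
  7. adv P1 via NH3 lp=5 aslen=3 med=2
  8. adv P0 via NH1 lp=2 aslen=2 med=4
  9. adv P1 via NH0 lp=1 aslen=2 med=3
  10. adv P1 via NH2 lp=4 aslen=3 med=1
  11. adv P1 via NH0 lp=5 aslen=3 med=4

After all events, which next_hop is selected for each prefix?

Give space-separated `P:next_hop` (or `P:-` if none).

Answer: P0:NH0 P1:NH3

Derivation:
Op 1: best P0=- P1=NH2
Op 2: best P0=NH2 P1=NH2
Op 3: best P0=NH2 P1=-
Op 4: best P0=NH0 P1=-
Op 5: best P0=NH0 P1=NH3
Op 6: best P0=NH0 P1=NH3
Op 7: best P0=NH0 P1=NH3
Op 8: best P0=NH0 P1=NH3
Op 9: best P0=NH0 P1=NH3
Op 10: best P0=NH0 P1=NH3
Op 11: best P0=NH0 P1=NH3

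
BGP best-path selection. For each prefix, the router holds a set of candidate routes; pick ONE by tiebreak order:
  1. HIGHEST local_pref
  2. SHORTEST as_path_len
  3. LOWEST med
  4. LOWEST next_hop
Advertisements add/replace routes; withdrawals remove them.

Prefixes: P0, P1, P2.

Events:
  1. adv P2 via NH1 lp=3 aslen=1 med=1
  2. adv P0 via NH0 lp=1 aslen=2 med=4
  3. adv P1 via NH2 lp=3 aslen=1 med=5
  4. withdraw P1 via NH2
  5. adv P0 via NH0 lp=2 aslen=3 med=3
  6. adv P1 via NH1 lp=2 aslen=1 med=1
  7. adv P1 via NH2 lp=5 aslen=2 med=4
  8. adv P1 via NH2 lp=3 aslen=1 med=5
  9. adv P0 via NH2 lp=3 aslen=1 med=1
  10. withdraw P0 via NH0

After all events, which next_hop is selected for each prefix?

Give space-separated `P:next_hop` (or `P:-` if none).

Op 1: best P0=- P1=- P2=NH1
Op 2: best P0=NH0 P1=- P2=NH1
Op 3: best P0=NH0 P1=NH2 P2=NH1
Op 4: best P0=NH0 P1=- P2=NH1
Op 5: best P0=NH0 P1=- P2=NH1
Op 6: best P0=NH0 P1=NH1 P2=NH1
Op 7: best P0=NH0 P1=NH2 P2=NH1
Op 8: best P0=NH0 P1=NH2 P2=NH1
Op 9: best P0=NH2 P1=NH2 P2=NH1
Op 10: best P0=NH2 P1=NH2 P2=NH1

Answer: P0:NH2 P1:NH2 P2:NH1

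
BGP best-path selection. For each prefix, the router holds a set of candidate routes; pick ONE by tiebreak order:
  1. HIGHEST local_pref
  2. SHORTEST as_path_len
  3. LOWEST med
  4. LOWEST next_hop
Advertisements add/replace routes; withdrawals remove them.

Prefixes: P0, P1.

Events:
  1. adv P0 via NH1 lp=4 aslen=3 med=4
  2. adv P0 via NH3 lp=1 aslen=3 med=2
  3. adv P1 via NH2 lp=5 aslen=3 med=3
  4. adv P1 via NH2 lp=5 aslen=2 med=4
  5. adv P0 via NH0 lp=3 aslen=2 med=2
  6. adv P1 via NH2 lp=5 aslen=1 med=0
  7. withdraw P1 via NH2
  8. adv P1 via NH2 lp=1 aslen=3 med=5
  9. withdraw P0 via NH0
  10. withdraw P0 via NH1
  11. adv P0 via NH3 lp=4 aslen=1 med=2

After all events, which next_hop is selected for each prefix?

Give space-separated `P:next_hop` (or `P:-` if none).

Op 1: best P0=NH1 P1=-
Op 2: best P0=NH1 P1=-
Op 3: best P0=NH1 P1=NH2
Op 4: best P0=NH1 P1=NH2
Op 5: best P0=NH1 P1=NH2
Op 6: best P0=NH1 P1=NH2
Op 7: best P0=NH1 P1=-
Op 8: best P0=NH1 P1=NH2
Op 9: best P0=NH1 P1=NH2
Op 10: best P0=NH3 P1=NH2
Op 11: best P0=NH3 P1=NH2

Answer: P0:NH3 P1:NH2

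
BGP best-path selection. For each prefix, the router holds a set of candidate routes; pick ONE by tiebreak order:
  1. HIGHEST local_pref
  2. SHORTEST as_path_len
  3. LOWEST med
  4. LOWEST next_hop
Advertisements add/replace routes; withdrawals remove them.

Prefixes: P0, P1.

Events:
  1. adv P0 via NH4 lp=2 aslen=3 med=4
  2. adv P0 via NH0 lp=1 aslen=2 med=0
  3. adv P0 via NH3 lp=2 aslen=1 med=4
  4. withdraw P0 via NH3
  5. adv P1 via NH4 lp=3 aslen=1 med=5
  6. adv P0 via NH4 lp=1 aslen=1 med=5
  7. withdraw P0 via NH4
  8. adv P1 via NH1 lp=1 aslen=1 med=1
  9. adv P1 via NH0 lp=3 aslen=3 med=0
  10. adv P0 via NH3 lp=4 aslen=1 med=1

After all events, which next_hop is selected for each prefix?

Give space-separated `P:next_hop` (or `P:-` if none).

Op 1: best P0=NH4 P1=-
Op 2: best P0=NH4 P1=-
Op 3: best P0=NH3 P1=-
Op 4: best P0=NH4 P1=-
Op 5: best P0=NH4 P1=NH4
Op 6: best P0=NH4 P1=NH4
Op 7: best P0=NH0 P1=NH4
Op 8: best P0=NH0 P1=NH4
Op 9: best P0=NH0 P1=NH4
Op 10: best P0=NH3 P1=NH4

Answer: P0:NH3 P1:NH4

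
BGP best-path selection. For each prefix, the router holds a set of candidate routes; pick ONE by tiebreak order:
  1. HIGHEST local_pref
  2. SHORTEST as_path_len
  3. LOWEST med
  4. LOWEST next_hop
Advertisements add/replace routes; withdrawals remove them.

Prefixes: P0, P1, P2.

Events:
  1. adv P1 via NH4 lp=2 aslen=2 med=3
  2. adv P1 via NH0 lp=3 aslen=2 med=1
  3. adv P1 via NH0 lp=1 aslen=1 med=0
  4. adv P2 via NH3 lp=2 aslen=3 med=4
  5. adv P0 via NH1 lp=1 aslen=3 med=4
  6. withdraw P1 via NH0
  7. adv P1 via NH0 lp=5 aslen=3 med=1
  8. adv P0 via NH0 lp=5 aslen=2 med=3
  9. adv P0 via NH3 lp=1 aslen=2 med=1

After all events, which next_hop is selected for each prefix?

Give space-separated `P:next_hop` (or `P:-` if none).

Op 1: best P0=- P1=NH4 P2=-
Op 2: best P0=- P1=NH0 P2=-
Op 3: best P0=- P1=NH4 P2=-
Op 4: best P0=- P1=NH4 P2=NH3
Op 5: best P0=NH1 P1=NH4 P2=NH3
Op 6: best P0=NH1 P1=NH4 P2=NH3
Op 7: best P0=NH1 P1=NH0 P2=NH3
Op 8: best P0=NH0 P1=NH0 P2=NH3
Op 9: best P0=NH0 P1=NH0 P2=NH3

Answer: P0:NH0 P1:NH0 P2:NH3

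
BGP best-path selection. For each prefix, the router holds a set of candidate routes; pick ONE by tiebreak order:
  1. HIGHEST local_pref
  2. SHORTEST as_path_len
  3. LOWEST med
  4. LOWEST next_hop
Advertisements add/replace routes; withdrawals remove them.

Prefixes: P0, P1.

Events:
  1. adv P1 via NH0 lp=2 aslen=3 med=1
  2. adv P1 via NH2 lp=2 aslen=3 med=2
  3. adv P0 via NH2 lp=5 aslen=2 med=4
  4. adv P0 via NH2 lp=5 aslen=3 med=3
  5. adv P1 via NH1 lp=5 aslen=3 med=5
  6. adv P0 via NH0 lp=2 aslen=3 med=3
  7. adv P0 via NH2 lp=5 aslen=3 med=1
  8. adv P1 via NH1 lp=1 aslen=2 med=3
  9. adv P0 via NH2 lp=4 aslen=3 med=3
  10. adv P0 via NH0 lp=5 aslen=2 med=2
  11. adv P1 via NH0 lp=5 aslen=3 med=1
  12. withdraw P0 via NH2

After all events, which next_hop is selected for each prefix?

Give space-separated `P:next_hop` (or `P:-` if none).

Answer: P0:NH0 P1:NH0

Derivation:
Op 1: best P0=- P1=NH0
Op 2: best P0=- P1=NH0
Op 3: best P0=NH2 P1=NH0
Op 4: best P0=NH2 P1=NH0
Op 5: best P0=NH2 P1=NH1
Op 6: best P0=NH2 P1=NH1
Op 7: best P0=NH2 P1=NH1
Op 8: best P0=NH2 P1=NH0
Op 9: best P0=NH2 P1=NH0
Op 10: best P0=NH0 P1=NH0
Op 11: best P0=NH0 P1=NH0
Op 12: best P0=NH0 P1=NH0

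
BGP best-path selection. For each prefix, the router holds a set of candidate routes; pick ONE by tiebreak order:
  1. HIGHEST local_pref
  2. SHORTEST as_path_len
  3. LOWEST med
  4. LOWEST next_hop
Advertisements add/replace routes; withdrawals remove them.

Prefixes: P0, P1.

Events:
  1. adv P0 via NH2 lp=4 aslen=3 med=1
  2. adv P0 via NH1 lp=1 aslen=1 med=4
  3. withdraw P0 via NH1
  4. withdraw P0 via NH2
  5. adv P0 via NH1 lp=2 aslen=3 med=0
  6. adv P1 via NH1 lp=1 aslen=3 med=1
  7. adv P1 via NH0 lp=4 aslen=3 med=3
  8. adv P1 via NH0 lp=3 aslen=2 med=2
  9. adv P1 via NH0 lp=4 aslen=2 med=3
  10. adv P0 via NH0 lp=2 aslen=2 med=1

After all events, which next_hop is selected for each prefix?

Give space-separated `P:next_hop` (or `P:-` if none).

Op 1: best P0=NH2 P1=-
Op 2: best P0=NH2 P1=-
Op 3: best P0=NH2 P1=-
Op 4: best P0=- P1=-
Op 5: best P0=NH1 P1=-
Op 6: best P0=NH1 P1=NH1
Op 7: best P0=NH1 P1=NH0
Op 8: best P0=NH1 P1=NH0
Op 9: best P0=NH1 P1=NH0
Op 10: best P0=NH0 P1=NH0

Answer: P0:NH0 P1:NH0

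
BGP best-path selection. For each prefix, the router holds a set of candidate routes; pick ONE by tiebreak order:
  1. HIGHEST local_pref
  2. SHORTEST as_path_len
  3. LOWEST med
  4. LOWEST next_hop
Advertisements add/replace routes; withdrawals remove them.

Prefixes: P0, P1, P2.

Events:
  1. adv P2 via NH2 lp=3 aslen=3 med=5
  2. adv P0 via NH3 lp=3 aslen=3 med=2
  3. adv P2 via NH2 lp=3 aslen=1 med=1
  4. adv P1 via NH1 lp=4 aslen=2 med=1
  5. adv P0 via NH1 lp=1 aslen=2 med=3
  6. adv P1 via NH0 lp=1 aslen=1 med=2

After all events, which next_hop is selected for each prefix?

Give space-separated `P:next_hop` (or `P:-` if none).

Answer: P0:NH3 P1:NH1 P2:NH2

Derivation:
Op 1: best P0=- P1=- P2=NH2
Op 2: best P0=NH3 P1=- P2=NH2
Op 3: best P0=NH3 P1=- P2=NH2
Op 4: best P0=NH3 P1=NH1 P2=NH2
Op 5: best P0=NH3 P1=NH1 P2=NH2
Op 6: best P0=NH3 P1=NH1 P2=NH2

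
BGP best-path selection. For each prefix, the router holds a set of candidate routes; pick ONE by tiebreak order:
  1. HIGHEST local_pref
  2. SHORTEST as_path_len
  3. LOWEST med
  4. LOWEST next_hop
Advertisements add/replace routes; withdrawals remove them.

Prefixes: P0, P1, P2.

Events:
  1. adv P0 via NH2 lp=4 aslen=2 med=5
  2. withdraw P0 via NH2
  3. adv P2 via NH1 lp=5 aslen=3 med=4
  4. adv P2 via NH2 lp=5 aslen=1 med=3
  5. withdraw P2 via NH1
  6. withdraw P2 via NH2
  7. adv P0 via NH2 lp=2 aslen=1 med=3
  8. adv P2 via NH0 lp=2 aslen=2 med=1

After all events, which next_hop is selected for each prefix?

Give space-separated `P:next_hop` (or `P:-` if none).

Op 1: best P0=NH2 P1=- P2=-
Op 2: best P0=- P1=- P2=-
Op 3: best P0=- P1=- P2=NH1
Op 4: best P0=- P1=- P2=NH2
Op 5: best P0=- P1=- P2=NH2
Op 6: best P0=- P1=- P2=-
Op 7: best P0=NH2 P1=- P2=-
Op 8: best P0=NH2 P1=- P2=NH0

Answer: P0:NH2 P1:- P2:NH0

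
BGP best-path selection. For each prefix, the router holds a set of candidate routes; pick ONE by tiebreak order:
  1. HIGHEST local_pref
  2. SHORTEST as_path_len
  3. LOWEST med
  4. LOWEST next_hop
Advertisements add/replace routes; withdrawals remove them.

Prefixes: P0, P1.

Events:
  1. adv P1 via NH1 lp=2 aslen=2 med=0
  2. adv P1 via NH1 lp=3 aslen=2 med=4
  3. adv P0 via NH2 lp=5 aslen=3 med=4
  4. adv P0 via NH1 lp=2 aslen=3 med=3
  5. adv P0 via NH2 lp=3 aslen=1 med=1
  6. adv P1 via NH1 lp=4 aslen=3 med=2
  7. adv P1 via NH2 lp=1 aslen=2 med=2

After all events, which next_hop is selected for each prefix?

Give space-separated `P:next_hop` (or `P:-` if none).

Op 1: best P0=- P1=NH1
Op 2: best P0=- P1=NH1
Op 3: best P0=NH2 P1=NH1
Op 4: best P0=NH2 P1=NH1
Op 5: best P0=NH2 P1=NH1
Op 6: best P0=NH2 P1=NH1
Op 7: best P0=NH2 P1=NH1

Answer: P0:NH2 P1:NH1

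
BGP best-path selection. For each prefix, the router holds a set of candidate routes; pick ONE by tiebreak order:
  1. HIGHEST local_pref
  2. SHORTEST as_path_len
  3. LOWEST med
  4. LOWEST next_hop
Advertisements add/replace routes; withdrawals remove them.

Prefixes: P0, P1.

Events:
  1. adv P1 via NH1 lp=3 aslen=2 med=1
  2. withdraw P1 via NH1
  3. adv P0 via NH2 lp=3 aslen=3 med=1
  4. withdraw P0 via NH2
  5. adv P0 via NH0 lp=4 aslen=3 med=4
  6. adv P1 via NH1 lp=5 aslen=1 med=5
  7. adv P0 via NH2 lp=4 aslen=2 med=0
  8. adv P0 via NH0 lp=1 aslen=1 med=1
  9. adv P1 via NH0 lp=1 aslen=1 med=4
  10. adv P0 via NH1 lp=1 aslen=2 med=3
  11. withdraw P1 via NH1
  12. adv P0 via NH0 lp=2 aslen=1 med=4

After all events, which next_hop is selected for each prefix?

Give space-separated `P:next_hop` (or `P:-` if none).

Op 1: best P0=- P1=NH1
Op 2: best P0=- P1=-
Op 3: best P0=NH2 P1=-
Op 4: best P0=- P1=-
Op 5: best P0=NH0 P1=-
Op 6: best P0=NH0 P1=NH1
Op 7: best P0=NH2 P1=NH1
Op 8: best P0=NH2 P1=NH1
Op 9: best P0=NH2 P1=NH1
Op 10: best P0=NH2 P1=NH1
Op 11: best P0=NH2 P1=NH0
Op 12: best P0=NH2 P1=NH0

Answer: P0:NH2 P1:NH0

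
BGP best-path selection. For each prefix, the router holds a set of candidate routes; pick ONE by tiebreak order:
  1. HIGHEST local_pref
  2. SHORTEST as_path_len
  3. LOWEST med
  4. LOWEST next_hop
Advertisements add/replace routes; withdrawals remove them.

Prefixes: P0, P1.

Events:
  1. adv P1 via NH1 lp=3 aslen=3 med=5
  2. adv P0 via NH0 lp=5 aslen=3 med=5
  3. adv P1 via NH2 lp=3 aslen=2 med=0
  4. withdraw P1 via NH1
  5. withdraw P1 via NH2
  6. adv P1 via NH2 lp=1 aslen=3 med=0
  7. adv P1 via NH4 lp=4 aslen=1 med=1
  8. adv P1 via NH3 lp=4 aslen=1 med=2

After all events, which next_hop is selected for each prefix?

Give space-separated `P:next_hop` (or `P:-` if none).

Op 1: best P0=- P1=NH1
Op 2: best P0=NH0 P1=NH1
Op 3: best P0=NH0 P1=NH2
Op 4: best P0=NH0 P1=NH2
Op 5: best P0=NH0 P1=-
Op 6: best P0=NH0 P1=NH2
Op 7: best P0=NH0 P1=NH4
Op 8: best P0=NH0 P1=NH4

Answer: P0:NH0 P1:NH4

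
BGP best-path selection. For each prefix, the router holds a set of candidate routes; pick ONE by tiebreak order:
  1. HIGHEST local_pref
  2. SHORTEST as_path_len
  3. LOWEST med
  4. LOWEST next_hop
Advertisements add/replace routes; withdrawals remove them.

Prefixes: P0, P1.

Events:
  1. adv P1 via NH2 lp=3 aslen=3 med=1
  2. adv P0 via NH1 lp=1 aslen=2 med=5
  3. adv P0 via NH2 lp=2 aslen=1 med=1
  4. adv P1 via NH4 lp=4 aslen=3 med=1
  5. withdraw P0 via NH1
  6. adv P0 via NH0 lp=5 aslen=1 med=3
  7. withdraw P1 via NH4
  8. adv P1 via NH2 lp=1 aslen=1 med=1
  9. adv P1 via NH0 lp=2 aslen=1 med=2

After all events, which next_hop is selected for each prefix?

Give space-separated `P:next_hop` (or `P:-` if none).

Op 1: best P0=- P1=NH2
Op 2: best P0=NH1 P1=NH2
Op 3: best P0=NH2 P1=NH2
Op 4: best P0=NH2 P1=NH4
Op 5: best P0=NH2 P1=NH4
Op 6: best P0=NH0 P1=NH4
Op 7: best P0=NH0 P1=NH2
Op 8: best P0=NH0 P1=NH2
Op 9: best P0=NH0 P1=NH0

Answer: P0:NH0 P1:NH0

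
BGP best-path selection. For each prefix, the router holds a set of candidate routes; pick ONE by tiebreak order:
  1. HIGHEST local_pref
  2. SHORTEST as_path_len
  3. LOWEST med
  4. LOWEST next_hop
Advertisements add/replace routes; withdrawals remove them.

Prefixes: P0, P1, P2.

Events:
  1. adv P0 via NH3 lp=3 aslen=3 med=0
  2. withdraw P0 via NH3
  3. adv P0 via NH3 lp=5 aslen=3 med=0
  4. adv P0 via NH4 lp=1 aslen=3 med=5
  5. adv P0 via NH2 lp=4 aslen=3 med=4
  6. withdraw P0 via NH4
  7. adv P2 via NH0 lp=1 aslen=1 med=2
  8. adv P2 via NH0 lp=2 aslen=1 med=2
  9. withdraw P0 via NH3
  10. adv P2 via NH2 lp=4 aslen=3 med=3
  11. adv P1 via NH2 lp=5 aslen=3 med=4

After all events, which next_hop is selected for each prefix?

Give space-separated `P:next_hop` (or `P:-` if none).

Op 1: best P0=NH3 P1=- P2=-
Op 2: best P0=- P1=- P2=-
Op 3: best P0=NH3 P1=- P2=-
Op 4: best P0=NH3 P1=- P2=-
Op 5: best P0=NH3 P1=- P2=-
Op 6: best P0=NH3 P1=- P2=-
Op 7: best P0=NH3 P1=- P2=NH0
Op 8: best P0=NH3 P1=- P2=NH0
Op 9: best P0=NH2 P1=- P2=NH0
Op 10: best P0=NH2 P1=- P2=NH2
Op 11: best P0=NH2 P1=NH2 P2=NH2

Answer: P0:NH2 P1:NH2 P2:NH2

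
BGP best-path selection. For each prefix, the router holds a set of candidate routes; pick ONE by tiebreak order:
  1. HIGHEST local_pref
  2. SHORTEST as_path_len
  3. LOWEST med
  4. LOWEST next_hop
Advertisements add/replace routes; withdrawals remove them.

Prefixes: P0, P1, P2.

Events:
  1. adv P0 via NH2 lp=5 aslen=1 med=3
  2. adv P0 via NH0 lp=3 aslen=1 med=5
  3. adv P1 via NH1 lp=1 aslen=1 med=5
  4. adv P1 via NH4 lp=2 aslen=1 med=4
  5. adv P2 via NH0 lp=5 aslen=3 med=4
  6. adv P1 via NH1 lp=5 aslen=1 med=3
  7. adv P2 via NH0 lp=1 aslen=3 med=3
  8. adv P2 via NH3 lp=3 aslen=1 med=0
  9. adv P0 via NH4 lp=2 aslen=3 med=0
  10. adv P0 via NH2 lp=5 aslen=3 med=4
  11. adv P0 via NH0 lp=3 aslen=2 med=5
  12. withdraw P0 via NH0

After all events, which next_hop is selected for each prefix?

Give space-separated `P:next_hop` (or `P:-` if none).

Op 1: best P0=NH2 P1=- P2=-
Op 2: best P0=NH2 P1=- P2=-
Op 3: best P0=NH2 P1=NH1 P2=-
Op 4: best P0=NH2 P1=NH4 P2=-
Op 5: best P0=NH2 P1=NH4 P2=NH0
Op 6: best P0=NH2 P1=NH1 P2=NH0
Op 7: best P0=NH2 P1=NH1 P2=NH0
Op 8: best P0=NH2 P1=NH1 P2=NH3
Op 9: best P0=NH2 P1=NH1 P2=NH3
Op 10: best P0=NH2 P1=NH1 P2=NH3
Op 11: best P0=NH2 P1=NH1 P2=NH3
Op 12: best P0=NH2 P1=NH1 P2=NH3

Answer: P0:NH2 P1:NH1 P2:NH3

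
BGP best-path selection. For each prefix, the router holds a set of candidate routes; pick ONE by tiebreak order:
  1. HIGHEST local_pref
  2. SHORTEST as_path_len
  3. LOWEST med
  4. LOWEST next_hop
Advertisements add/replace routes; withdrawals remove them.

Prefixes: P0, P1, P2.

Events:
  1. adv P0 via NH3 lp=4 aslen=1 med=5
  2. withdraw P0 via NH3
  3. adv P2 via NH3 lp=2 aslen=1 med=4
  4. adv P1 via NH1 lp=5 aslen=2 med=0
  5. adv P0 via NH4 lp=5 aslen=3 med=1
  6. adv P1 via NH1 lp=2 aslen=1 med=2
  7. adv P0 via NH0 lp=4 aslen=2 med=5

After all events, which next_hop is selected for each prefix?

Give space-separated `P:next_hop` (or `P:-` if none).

Answer: P0:NH4 P1:NH1 P2:NH3

Derivation:
Op 1: best P0=NH3 P1=- P2=-
Op 2: best P0=- P1=- P2=-
Op 3: best P0=- P1=- P2=NH3
Op 4: best P0=- P1=NH1 P2=NH3
Op 5: best P0=NH4 P1=NH1 P2=NH3
Op 6: best P0=NH4 P1=NH1 P2=NH3
Op 7: best P0=NH4 P1=NH1 P2=NH3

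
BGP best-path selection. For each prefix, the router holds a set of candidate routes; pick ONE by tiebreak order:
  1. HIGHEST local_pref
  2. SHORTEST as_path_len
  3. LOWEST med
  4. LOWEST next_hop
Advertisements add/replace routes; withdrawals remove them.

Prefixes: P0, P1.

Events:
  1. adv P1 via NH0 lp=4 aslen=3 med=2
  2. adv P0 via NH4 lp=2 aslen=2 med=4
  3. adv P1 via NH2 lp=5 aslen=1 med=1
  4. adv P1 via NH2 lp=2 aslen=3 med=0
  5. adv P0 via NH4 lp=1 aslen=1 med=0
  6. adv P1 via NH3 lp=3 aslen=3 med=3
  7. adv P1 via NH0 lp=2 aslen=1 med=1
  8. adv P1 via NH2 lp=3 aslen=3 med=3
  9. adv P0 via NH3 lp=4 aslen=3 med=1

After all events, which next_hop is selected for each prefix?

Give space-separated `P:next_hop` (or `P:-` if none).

Op 1: best P0=- P1=NH0
Op 2: best P0=NH4 P1=NH0
Op 3: best P0=NH4 P1=NH2
Op 4: best P0=NH4 P1=NH0
Op 5: best P0=NH4 P1=NH0
Op 6: best P0=NH4 P1=NH0
Op 7: best P0=NH4 P1=NH3
Op 8: best P0=NH4 P1=NH2
Op 9: best P0=NH3 P1=NH2

Answer: P0:NH3 P1:NH2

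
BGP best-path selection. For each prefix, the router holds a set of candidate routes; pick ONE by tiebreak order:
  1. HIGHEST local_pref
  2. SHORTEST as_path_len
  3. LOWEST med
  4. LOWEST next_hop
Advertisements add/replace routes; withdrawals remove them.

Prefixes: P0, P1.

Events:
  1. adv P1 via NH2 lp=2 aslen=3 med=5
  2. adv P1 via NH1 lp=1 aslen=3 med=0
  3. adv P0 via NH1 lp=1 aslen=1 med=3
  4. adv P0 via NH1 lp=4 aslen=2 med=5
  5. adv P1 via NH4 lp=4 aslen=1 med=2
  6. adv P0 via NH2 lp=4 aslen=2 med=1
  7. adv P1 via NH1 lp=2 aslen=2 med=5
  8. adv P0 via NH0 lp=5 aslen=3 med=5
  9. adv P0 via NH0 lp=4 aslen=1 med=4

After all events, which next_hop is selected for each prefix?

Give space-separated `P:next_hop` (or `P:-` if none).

Op 1: best P0=- P1=NH2
Op 2: best P0=- P1=NH2
Op 3: best P0=NH1 P1=NH2
Op 4: best P0=NH1 P1=NH2
Op 5: best P0=NH1 P1=NH4
Op 6: best P0=NH2 P1=NH4
Op 7: best P0=NH2 P1=NH4
Op 8: best P0=NH0 P1=NH4
Op 9: best P0=NH0 P1=NH4

Answer: P0:NH0 P1:NH4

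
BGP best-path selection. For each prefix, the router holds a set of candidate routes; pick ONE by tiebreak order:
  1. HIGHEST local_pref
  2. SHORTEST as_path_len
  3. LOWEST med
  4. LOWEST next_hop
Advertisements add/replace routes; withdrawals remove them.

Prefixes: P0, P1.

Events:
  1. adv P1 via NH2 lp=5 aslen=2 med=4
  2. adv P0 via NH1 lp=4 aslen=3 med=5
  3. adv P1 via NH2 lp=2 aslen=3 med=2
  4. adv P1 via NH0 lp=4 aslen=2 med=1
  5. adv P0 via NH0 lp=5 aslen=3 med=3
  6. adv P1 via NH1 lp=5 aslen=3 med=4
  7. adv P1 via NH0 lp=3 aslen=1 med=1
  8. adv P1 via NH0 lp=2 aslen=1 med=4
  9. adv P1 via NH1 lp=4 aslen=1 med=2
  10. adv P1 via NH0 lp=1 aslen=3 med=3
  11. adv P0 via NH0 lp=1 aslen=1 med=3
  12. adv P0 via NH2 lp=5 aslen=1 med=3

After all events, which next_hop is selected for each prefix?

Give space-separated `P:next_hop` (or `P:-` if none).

Answer: P0:NH2 P1:NH1

Derivation:
Op 1: best P0=- P1=NH2
Op 2: best P0=NH1 P1=NH2
Op 3: best P0=NH1 P1=NH2
Op 4: best P0=NH1 P1=NH0
Op 5: best P0=NH0 P1=NH0
Op 6: best P0=NH0 P1=NH1
Op 7: best P0=NH0 P1=NH1
Op 8: best P0=NH0 P1=NH1
Op 9: best P0=NH0 P1=NH1
Op 10: best P0=NH0 P1=NH1
Op 11: best P0=NH1 P1=NH1
Op 12: best P0=NH2 P1=NH1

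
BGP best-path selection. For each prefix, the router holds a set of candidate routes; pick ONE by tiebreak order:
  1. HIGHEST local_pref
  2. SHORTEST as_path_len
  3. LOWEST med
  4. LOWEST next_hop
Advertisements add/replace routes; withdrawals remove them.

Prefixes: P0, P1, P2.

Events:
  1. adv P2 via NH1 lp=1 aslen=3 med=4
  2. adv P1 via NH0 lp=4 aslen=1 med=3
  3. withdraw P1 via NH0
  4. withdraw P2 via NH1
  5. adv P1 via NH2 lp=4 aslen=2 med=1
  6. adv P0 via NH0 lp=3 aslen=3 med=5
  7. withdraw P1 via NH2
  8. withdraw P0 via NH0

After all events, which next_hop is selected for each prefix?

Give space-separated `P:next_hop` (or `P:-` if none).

Op 1: best P0=- P1=- P2=NH1
Op 2: best P0=- P1=NH0 P2=NH1
Op 3: best P0=- P1=- P2=NH1
Op 4: best P0=- P1=- P2=-
Op 5: best P0=- P1=NH2 P2=-
Op 6: best P0=NH0 P1=NH2 P2=-
Op 7: best P0=NH0 P1=- P2=-
Op 8: best P0=- P1=- P2=-

Answer: P0:- P1:- P2:-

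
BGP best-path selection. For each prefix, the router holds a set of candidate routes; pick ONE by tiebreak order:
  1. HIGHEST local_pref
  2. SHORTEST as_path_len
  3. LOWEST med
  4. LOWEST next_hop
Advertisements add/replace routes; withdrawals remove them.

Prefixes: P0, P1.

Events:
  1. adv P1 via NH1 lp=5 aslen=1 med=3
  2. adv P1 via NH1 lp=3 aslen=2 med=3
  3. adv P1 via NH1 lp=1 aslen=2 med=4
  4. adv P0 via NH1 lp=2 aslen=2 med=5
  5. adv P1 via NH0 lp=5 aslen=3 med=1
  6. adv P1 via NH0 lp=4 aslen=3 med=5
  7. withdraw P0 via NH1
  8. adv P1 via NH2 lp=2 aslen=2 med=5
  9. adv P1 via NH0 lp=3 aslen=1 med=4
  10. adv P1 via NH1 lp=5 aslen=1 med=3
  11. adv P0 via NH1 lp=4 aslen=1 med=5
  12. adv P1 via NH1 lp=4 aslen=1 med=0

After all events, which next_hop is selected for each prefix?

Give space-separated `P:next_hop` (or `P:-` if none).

Op 1: best P0=- P1=NH1
Op 2: best P0=- P1=NH1
Op 3: best P0=- P1=NH1
Op 4: best P0=NH1 P1=NH1
Op 5: best P0=NH1 P1=NH0
Op 6: best P0=NH1 P1=NH0
Op 7: best P0=- P1=NH0
Op 8: best P0=- P1=NH0
Op 9: best P0=- P1=NH0
Op 10: best P0=- P1=NH1
Op 11: best P0=NH1 P1=NH1
Op 12: best P0=NH1 P1=NH1

Answer: P0:NH1 P1:NH1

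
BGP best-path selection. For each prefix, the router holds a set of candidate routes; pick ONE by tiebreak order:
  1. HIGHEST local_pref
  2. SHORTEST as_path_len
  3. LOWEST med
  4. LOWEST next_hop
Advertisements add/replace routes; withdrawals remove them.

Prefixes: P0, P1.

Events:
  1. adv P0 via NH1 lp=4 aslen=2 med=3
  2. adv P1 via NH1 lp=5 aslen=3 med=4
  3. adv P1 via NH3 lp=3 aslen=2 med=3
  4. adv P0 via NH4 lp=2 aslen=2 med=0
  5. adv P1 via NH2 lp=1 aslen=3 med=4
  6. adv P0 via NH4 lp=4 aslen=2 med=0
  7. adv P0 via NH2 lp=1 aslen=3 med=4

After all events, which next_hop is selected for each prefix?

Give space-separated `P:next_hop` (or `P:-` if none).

Answer: P0:NH4 P1:NH1

Derivation:
Op 1: best P0=NH1 P1=-
Op 2: best P0=NH1 P1=NH1
Op 3: best P0=NH1 P1=NH1
Op 4: best P0=NH1 P1=NH1
Op 5: best P0=NH1 P1=NH1
Op 6: best P0=NH4 P1=NH1
Op 7: best P0=NH4 P1=NH1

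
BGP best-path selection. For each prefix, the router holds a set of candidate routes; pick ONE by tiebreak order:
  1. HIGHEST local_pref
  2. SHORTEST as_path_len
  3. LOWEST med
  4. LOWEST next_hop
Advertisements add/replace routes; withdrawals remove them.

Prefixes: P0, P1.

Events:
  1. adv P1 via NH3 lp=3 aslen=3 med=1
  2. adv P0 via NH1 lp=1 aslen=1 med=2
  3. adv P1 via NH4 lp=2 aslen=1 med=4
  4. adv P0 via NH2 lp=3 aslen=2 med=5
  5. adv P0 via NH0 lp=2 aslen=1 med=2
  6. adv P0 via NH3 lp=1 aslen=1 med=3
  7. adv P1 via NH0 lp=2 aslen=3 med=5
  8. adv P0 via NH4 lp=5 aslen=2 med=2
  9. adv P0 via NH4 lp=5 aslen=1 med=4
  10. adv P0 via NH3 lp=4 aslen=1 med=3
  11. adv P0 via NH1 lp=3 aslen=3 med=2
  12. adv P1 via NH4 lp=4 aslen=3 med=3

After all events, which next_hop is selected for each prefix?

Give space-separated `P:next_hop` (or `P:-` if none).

Answer: P0:NH4 P1:NH4

Derivation:
Op 1: best P0=- P1=NH3
Op 2: best P0=NH1 P1=NH3
Op 3: best P0=NH1 P1=NH3
Op 4: best P0=NH2 P1=NH3
Op 5: best P0=NH2 P1=NH3
Op 6: best P0=NH2 P1=NH3
Op 7: best P0=NH2 P1=NH3
Op 8: best P0=NH4 P1=NH3
Op 9: best P0=NH4 P1=NH3
Op 10: best P0=NH4 P1=NH3
Op 11: best P0=NH4 P1=NH3
Op 12: best P0=NH4 P1=NH4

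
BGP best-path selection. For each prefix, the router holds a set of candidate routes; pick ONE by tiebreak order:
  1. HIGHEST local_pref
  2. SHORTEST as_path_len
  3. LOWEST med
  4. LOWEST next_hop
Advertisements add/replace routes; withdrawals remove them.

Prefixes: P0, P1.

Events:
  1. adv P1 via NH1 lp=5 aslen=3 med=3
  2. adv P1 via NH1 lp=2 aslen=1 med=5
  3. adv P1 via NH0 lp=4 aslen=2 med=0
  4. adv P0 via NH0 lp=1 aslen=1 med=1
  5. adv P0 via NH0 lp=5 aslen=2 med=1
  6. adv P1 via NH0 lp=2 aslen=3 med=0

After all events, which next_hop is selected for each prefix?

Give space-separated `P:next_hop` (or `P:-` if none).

Op 1: best P0=- P1=NH1
Op 2: best P0=- P1=NH1
Op 3: best P0=- P1=NH0
Op 4: best P0=NH0 P1=NH0
Op 5: best P0=NH0 P1=NH0
Op 6: best P0=NH0 P1=NH1

Answer: P0:NH0 P1:NH1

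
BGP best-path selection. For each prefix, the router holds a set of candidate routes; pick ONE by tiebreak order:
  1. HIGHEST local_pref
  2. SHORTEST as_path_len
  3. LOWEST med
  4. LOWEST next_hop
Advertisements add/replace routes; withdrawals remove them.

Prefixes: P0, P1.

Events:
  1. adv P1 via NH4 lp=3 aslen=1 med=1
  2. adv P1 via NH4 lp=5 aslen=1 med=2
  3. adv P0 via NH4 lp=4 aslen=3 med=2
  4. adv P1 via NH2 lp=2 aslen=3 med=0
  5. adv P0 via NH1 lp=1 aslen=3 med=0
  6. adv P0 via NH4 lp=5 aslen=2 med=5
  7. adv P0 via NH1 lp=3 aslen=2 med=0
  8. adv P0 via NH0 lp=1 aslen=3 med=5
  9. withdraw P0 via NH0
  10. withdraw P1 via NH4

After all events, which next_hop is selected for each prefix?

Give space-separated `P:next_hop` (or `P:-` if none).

Op 1: best P0=- P1=NH4
Op 2: best P0=- P1=NH4
Op 3: best P0=NH4 P1=NH4
Op 4: best P0=NH4 P1=NH4
Op 5: best P0=NH4 P1=NH4
Op 6: best P0=NH4 P1=NH4
Op 7: best P0=NH4 P1=NH4
Op 8: best P0=NH4 P1=NH4
Op 9: best P0=NH4 P1=NH4
Op 10: best P0=NH4 P1=NH2

Answer: P0:NH4 P1:NH2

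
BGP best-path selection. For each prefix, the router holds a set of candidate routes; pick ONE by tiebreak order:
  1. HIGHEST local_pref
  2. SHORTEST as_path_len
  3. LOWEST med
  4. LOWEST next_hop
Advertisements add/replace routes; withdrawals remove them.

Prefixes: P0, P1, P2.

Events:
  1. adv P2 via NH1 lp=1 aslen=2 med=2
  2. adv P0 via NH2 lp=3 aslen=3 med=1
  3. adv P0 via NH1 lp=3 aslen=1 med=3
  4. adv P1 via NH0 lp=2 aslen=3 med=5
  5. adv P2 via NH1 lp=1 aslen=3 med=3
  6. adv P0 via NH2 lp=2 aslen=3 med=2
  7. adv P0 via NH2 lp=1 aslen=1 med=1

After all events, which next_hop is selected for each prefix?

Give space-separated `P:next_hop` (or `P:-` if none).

Answer: P0:NH1 P1:NH0 P2:NH1

Derivation:
Op 1: best P0=- P1=- P2=NH1
Op 2: best P0=NH2 P1=- P2=NH1
Op 3: best P0=NH1 P1=- P2=NH1
Op 4: best P0=NH1 P1=NH0 P2=NH1
Op 5: best P0=NH1 P1=NH0 P2=NH1
Op 6: best P0=NH1 P1=NH0 P2=NH1
Op 7: best P0=NH1 P1=NH0 P2=NH1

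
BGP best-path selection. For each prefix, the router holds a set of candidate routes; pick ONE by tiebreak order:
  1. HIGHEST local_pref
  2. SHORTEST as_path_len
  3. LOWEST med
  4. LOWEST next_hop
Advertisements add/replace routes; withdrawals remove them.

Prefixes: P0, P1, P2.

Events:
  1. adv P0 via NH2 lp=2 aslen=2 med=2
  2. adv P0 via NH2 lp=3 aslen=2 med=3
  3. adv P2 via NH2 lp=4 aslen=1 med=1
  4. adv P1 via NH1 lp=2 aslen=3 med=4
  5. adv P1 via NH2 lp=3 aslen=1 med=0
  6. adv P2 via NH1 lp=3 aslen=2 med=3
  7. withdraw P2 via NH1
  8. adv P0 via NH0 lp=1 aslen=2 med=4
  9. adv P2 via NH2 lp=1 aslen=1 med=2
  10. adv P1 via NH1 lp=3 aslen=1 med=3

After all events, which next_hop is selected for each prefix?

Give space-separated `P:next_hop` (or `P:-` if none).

Op 1: best P0=NH2 P1=- P2=-
Op 2: best P0=NH2 P1=- P2=-
Op 3: best P0=NH2 P1=- P2=NH2
Op 4: best P0=NH2 P1=NH1 P2=NH2
Op 5: best P0=NH2 P1=NH2 P2=NH2
Op 6: best P0=NH2 P1=NH2 P2=NH2
Op 7: best P0=NH2 P1=NH2 P2=NH2
Op 8: best P0=NH2 P1=NH2 P2=NH2
Op 9: best P0=NH2 P1=NH2 P2=NH2
Op 10: best P0=NH2 P1=NH2 P2=NH2

Answer: P0:NH2 P1:NH2 P2:NH2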